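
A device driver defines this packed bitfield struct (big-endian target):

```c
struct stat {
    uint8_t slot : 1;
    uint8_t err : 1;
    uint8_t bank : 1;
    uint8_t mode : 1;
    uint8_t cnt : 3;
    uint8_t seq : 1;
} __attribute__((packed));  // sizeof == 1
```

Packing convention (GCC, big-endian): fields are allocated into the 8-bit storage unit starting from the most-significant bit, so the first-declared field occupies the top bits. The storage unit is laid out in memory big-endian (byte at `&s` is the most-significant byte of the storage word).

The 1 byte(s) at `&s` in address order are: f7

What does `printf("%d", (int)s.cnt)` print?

[0]=0xf7 (big-endian) → word 0xf7
slot [7+:1] = (word>>7) & 0x1 = 1
err [6+:1] = (word>>6) & 0x1 = 1
bank [5+:1] = (word>>5) & 0x1 = 1
mode [4+:1] = (word>>4) & 0x1 = 1
cnt [1+:3] = (word>>1) & 0x7 = 3  ←
seq [0+:1] = (word>>0) & 0x1 = 1

3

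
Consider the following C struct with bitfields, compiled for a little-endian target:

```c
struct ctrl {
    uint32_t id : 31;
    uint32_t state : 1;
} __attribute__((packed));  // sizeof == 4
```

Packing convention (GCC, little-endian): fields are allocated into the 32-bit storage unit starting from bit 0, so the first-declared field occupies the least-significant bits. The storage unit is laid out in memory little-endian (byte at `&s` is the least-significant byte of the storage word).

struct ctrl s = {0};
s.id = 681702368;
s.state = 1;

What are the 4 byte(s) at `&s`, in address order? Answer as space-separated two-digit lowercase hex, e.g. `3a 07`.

e0 f3 a1 a8

[0+:31] id=681702368 & 0x7fffffff = 0x28a1f3e0; word=0x28a1f3e0
[31+:1] state=1 & 0x1 = 0x1; word=0xa8a1f3e0
word = 0xa8a1f3e0 → little-endian bytes:
  [0]=0xe0  [1]=0xf3  [2]=0xa1  [3]=0xa8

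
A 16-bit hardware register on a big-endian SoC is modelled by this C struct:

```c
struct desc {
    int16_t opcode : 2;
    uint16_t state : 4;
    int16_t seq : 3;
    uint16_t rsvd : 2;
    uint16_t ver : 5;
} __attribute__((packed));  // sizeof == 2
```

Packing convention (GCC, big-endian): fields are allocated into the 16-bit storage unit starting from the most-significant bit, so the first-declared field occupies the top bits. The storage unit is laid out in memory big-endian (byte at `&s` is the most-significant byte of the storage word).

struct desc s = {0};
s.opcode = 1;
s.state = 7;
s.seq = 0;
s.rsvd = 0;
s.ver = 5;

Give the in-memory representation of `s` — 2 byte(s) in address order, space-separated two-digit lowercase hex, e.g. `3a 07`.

opcode (2b) val=1 bits=0x1 at bit 14: 0x4000
state (4b) val=7 bits=0x7 at bit 10: 0x5c00
seq (3b) val=0 bits=0x0 at bit 7: 0x5c00
rsvd (2b) val=0 bits=0x0 at bit 5: 0x5c00
ver (5b) val=5 bits=0x5 at bit 0: 0x5c05
word = 0x5c05 → big-endian bytes:
  [0]=0x5c  [1]=0x05

5c 05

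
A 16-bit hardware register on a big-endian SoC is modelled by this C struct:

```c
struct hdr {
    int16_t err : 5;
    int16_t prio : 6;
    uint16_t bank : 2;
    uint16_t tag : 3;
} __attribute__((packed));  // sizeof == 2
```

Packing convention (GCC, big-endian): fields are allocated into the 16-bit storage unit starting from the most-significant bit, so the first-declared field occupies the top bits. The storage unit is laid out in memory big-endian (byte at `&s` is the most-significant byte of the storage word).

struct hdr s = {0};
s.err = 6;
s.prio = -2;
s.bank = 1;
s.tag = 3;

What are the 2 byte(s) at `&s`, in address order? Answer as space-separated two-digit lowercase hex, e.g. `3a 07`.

err:5 = 6 → 0x6 << 11 → word 0x3000
prio:6 = -2 → 0x3e << 5 → word 0x37c0
bank:2 = 1 → 0x1 << 3 → word 0x37c8
tag:3 = 3 → 0x3 << 0 → word 0x37cb
word = 0x37cb → big-endian bytes:
  [0]=0x37  [1]=0xcb

37 cb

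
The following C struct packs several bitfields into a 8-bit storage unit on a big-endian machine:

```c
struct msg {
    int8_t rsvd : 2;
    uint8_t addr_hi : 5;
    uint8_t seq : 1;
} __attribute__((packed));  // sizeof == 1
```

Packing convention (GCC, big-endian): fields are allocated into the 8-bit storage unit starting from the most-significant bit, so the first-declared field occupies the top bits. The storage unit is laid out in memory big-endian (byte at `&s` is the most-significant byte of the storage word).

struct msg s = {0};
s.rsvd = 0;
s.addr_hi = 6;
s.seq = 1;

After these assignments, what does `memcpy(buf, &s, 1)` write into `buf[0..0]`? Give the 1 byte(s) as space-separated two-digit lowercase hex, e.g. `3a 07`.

[6+:2] rsvd=0 & 0x3 = 0x0; word=0x00
[1+:5] addr_hi=6 & 0x1f = 0x6; word=0x0c
[0+:1] seq=1 & 0x1 = 0x1; word=0x0d
word = 0x0d → big-endian bytes:
  [0]=0x0d

0d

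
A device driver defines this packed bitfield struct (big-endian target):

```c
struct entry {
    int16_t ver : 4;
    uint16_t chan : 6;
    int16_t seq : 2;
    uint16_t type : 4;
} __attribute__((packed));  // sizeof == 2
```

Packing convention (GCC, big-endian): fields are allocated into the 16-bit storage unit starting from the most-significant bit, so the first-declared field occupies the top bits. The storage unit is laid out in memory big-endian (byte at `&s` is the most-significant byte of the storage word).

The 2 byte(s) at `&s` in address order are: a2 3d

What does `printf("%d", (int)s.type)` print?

[0]=0xa2 [1]=0x3d (big-endian) → word 0xa23d
ver [12+:4] = (word>>12) & 0xf = 10
chan [6+:6] = (word>>6) & 0x3f = 8
seq [4+:2] = (word>>4) & 0x3 = 3
type [0+:4] = (word>>0) & 0xf = 13  ←

13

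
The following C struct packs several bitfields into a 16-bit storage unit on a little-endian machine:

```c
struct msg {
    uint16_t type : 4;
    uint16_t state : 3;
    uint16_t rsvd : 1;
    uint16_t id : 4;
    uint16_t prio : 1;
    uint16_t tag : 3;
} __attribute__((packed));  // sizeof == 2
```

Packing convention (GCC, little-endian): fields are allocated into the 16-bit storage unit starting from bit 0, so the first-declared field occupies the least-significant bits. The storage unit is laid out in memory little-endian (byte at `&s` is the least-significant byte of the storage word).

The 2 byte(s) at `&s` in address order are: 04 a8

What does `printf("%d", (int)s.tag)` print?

5

[0]=0x04 [1]=0xa8 (little-endian) → word 0xa804
type:4 @ bit 0 → (0xa804>>0)&0xf = 0x4
state:3 @ bit 4 → (0xa804>>4)&0x7 = 0x0
rsvd:1 @ bit 7 → (0xa804>>7)&0x1 = 0x0
id:4 @ bit 8 → (0xa804>>8)&0xf = 0x8
prio:1 @ bit 12 → (0xa804>>12)&0x1 = 0x0
tag:3 @ bit 13 → (0xa804>>13)&0x7 = 0x5  ←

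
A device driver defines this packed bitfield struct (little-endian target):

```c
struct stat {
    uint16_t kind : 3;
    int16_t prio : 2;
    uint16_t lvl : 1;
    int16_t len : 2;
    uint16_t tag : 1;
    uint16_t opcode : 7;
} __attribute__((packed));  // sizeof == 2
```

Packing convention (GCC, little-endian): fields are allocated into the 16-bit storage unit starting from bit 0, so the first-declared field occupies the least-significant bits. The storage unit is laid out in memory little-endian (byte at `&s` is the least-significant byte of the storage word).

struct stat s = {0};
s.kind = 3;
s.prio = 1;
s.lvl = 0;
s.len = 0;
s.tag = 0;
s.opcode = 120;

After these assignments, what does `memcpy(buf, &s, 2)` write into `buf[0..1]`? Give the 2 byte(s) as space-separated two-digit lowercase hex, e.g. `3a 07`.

[0+:3] kind=3 & 0x7 = 0x3; word=0x0003
[3+:2] prio=1 & 0x3 = 0x1; word=0x000b
[5+:1] lvl=0 & 0x1 = 0x0; word=0x000b
[6+:2] len=0 & 0x3 = 0x0; word=0x000b
[8+:1] tag=0 & 0x1 = 0x0; word=0x000b
[9+:7] opcode=120 & 0x7f = 0x78; word=0xf00b
word = 0xf00b → little-endian bytes:
  [0]=0x0b  [1]=0xf0

0b f0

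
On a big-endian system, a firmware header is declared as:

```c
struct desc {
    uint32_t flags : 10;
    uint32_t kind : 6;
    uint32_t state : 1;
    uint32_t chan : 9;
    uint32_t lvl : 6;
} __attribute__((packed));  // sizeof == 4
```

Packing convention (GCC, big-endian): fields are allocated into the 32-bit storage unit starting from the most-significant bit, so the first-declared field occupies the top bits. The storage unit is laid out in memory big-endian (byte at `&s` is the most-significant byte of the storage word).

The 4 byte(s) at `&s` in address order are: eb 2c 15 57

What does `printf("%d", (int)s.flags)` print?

[0]=0xeb [1]=0x2c [2]=0x15 [3]=0x57 (big-endian) → word 0xeb2c1557
flags:10 @ bit 22 → (0xeb2c1557>>22)&0x3ff = 0x3ac  ←
kind:6 @ bit 16 → (0xeb2c1557>>16)&0x3f = 0x2c
state:1 @ bit 15 → (0xeb2c1557>>15)&0x1 = 0x0
chan:9 @ bit 6 → (0xeb2c1557>>6)&0x1ff = 0x55
lvl:6 @ bit 0 → (0xeb2c1557>>0)&0x3f = 0x17

940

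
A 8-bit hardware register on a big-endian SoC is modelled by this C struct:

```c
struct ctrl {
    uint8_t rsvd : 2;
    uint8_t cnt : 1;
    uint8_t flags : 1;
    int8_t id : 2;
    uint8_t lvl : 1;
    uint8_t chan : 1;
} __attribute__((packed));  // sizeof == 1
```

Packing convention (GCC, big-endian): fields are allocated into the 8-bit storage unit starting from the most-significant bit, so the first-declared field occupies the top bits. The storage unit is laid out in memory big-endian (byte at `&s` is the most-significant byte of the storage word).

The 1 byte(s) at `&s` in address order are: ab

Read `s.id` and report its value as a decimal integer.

-2

[0]=0xab (big-endian) → word 0xab
rsvd [6+:2] = (word>>6) & 0x3 = 2
cnt [5+:1] = (word>>5) & 0x1 = 1
flags [4+:1] = (word>>4) & 0x1 = 0
id [2+:2] = (word>>2) & 0x3 = 2  ←
lvl [1+:1] = (word>>1) & 0x1 = 1
chan [0+:1] = (word>>0) & 0x1 = 1
id signed 2b, MSB=1: 2 - 4 = -2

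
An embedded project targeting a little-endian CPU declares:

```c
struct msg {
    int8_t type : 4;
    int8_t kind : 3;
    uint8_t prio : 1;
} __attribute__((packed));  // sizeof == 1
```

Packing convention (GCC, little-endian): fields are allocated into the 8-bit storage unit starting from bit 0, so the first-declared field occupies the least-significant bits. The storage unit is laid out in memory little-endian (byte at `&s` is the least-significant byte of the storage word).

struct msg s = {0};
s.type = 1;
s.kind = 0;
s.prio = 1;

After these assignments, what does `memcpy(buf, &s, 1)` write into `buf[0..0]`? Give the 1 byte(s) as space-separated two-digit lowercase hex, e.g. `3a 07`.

[0+:4] type=1 & 0xf = 0x1; word=0x01
[4+:3] kind=0 & 0x7 = 0x0; word=0x01
[7+:1] prio=1 & 0x1 = 0x1; word=0x81
word = 0x81 → little-endian bytes:
  [0]=0x81

81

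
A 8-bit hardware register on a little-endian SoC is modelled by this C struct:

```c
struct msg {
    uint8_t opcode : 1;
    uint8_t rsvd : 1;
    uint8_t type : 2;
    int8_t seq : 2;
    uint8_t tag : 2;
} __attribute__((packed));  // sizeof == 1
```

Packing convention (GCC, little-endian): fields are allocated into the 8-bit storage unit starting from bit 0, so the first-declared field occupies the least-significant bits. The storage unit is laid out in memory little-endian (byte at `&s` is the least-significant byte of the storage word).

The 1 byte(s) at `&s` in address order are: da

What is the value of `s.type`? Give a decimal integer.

[0]=0xda (little-endian) → word 0xda
opcode:1 @ bit 0 → (0xda>>0)&0x1 = 0x0
rsvd:1 @ bit 1 → (0xda>>1)&0x1 = 0x1
type:2 @ bit 2 → (0xda>>2)&0x3 = 0x2  ←
seq:2 @ bit 4 → (0xda>>4)&0x3 = 0x1
tag:2 @ bit 6 → (0xda>>6)&0x3 = 0x3

2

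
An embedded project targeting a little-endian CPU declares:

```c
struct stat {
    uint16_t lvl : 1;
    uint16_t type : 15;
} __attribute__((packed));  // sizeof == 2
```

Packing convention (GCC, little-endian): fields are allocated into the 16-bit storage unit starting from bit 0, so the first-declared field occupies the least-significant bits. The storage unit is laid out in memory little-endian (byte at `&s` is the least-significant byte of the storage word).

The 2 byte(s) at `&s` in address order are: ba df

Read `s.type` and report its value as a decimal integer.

28637

[0]=0xba [1]=0xdf (little-endian) → word 0xdfba
lvl [0+:1] = (word>>0) & 0x1 = 0
type [1+:15] = (word>>1) & 0x7fff = 28637  ←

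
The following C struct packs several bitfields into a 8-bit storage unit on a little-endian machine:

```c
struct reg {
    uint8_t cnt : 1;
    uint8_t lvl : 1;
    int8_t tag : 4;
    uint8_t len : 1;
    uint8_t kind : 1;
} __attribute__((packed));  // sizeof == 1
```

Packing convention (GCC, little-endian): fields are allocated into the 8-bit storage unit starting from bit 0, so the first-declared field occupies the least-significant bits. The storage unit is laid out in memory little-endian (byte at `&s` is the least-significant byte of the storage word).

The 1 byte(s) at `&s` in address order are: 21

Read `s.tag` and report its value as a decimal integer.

[0]=0x21 (little-endian) → word 0x21
cnt:1 @ bit 0 → (0x21>>0)&0x1 = 0x1
lvl:1 @ bit 1 → (0x21>>1)&0x1 = 0x0
tag:4 @ bit 2 → (0x21>>2)&0xf = 0x8  ←
len:1 @ bit 6 → (0x21>>6)&0x1 = 0x0
kind:1 @ bit 7 → (0x21>>7)&0x1 = 0x0
tag signed 4b, MSB=1: 8 - 16 = -8

-8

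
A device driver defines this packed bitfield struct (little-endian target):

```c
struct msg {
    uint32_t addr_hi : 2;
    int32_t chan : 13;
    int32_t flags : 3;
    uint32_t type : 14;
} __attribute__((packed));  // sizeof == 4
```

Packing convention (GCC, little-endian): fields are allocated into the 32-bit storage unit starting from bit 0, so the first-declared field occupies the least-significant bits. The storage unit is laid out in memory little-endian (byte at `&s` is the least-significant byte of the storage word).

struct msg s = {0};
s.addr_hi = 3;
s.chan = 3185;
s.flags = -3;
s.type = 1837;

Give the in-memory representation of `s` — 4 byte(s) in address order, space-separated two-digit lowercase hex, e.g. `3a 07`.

c7 b1 b6 1c

[0+:2] addr_hi=3 & 0x3 = 0x3; word=0x00000003
[2+:13] chan=3185 & 0x1fff = 0xc71; word=0x000031c7
[15+:3] flags=-3 & 0x7 = 0x5; word=0x0002b1c7
[18+:14] type=1837 & 0x3fff = 0x72d; word=0x1cb6b1c7
word = 0x1cb6b1c7 → little-endian bytes:
  [0]=0xc7  [1]=0xb1  [2]=0xb6  [3]=0x1c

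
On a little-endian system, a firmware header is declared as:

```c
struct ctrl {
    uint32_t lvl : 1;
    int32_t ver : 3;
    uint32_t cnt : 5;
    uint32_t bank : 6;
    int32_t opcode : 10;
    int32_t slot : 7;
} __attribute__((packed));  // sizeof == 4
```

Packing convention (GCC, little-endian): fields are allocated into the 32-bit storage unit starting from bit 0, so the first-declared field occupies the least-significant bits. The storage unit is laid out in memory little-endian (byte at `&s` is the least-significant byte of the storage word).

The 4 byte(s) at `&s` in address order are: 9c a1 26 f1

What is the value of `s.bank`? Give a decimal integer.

[0]=0x9c [1]=0xa1 [2]=0x26 [3]=0xf1 (little-endian) → word 0xf126a19c
lvl [0+:1] = (word>>0) & 0x1 = 0
ver [1+:3] = (word>>1) & 0x7 = 6
cnt [4+:5] = (word>>4) & 0x1f = 25
bank [9+:6] = (word>>9) & 0x3f = 16  ←
opcode [15+:10] = (word>>15) & 0x3ff = 589
slot [25+:7] = (word>>25) & 0x7f = 120

16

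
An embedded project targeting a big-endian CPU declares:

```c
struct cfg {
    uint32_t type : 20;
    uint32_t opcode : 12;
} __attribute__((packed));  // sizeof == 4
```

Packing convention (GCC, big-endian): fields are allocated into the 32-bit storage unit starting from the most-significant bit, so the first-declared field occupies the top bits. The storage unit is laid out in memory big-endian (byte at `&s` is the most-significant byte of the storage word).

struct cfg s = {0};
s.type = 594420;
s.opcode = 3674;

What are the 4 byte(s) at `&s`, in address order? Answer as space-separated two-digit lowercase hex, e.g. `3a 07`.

type (20b) val=594420 bits=0x911f4 at bit 12: 0x911f4000
opcode (12b) val=3674 bits=0xe5a at bit 0: 0x911f4e5a
word = 0x911f4e5a → big-endian bytes:
  [0]=0x91  [1]=0x1f  [2]=0x4e  [3]=0x5a

91 1f 4e 5a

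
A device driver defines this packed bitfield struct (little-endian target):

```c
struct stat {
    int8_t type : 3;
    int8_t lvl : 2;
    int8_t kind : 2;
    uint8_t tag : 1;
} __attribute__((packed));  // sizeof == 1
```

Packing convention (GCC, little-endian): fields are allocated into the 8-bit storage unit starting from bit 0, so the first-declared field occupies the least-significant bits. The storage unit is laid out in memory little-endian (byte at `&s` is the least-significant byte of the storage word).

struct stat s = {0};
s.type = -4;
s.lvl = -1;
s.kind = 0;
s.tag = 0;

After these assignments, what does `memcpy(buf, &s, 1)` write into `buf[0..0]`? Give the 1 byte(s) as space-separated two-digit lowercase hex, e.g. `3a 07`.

type:3 = -4 → 0x4 << 0 → word 0x04
lvl:2 = -1 → 0x3 << 3 → word 0x1c
kind:2 = 0 → 0x0 << 5 → word 0x1c
tag:1 = 0 → 0x0 << 7 → word 0x1c
word = 0x1c → little-endian bytes:
  [0]=0x1c

1c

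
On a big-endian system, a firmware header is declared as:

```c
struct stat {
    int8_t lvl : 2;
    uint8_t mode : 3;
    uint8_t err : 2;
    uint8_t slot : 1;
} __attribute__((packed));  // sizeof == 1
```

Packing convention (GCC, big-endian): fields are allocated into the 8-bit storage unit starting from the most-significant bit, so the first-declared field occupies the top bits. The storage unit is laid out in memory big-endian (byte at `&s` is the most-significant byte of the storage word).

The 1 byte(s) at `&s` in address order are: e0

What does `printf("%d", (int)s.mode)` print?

4

[0]=0xe0 (big-endian) → word 0xe0
lvl:2 @ bit 6 → (0xe0>>6)&0x3 = 0x3
mode:3 @ bit 3 → (0xe0>>3)&0x7 = 0x4  ←
err:2 @ bit 1 → (0xe0>>1)&0x3 = 0x0
slot:1 @ bit 0 → (0xe0>>0)&0x1 = 0x0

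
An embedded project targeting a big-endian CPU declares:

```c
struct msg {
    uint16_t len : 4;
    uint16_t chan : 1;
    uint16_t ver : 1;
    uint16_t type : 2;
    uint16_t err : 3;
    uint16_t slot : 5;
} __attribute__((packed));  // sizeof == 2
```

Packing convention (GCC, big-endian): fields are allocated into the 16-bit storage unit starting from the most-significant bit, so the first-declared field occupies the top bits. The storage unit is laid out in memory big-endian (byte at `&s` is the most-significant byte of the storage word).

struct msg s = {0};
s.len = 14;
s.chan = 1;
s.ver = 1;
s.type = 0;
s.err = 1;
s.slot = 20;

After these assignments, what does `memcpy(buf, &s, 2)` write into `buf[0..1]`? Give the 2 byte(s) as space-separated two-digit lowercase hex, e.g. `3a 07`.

len:4 = 14 → 0xe << 12 → word 0xe000
chan:1 = 1 → 0x1 << 11 → word 0xe800
ver:1 = 1 → 0x1 << 10 → word 0xec00
type:2 = 0 → 0x0 << 8 → word 0xec00
err:3 = 1 → 0x1 << 5 → word 0xec20
slot:5 = 20 → 0x14 << 0 → word 0xec34
word = 0xec34 → big-endian bytes:
  [0]=0xec  [1]=0x34

ec 34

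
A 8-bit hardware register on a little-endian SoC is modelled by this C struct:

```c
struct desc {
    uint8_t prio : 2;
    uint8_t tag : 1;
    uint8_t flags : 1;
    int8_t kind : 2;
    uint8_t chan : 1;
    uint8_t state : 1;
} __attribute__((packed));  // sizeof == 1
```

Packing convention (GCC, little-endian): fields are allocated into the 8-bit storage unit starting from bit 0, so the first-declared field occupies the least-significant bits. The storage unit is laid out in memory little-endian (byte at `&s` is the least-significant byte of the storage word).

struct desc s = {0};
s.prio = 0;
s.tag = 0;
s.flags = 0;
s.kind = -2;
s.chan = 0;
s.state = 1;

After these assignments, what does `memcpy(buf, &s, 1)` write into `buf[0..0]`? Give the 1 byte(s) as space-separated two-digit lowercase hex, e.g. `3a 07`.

a0

prio (2b) val=0 bits=0x0 at bit 0: 0x00
tag (1b) val=0 bits=0x0 at bit 2: 0x00
flags (1b) val=0 bits=0x0 at bit 3: 0x00
kind (2b) val=-2 bits=0x2 at bit 4: 0x20
chan (1b) val=0 bits=0x0 at bit 6: 0x20
state (1b) val=1 bits=0x1 at bit 7: 0xa0
word = 0xa0 → little-endian bytes:
  [0]=0xa0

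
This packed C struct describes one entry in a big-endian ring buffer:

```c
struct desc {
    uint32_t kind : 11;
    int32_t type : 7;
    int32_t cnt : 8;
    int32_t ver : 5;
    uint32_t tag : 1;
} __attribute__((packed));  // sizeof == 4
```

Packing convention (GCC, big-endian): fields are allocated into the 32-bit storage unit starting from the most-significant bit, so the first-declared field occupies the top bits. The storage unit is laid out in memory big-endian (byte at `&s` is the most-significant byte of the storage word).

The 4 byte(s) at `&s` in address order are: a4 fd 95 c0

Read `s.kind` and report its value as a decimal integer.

1319

[0]=0xa4 [1]=0xfd [2]=0x95 [3]=0xc0 (big-endian) → word 0xa4fd95c0
kind:11 @ bit 21 → (0xa4fd95c0>>21)&0x7ff = 0x527  ←
type:7 @ bit 14 → (0xa4fd95c0>>14)&0x7f = 0x76
cnt:8 @ bit 6 → (0xa4fd95c0>>6)&0xff = 0x57
ver:5 @ bit 1 → (0xa4fd95c0>>1)&0x1f = 0x0
tag:1 @ bit 0 → (0xa4fd95c0>>0)&0x1 = 0x0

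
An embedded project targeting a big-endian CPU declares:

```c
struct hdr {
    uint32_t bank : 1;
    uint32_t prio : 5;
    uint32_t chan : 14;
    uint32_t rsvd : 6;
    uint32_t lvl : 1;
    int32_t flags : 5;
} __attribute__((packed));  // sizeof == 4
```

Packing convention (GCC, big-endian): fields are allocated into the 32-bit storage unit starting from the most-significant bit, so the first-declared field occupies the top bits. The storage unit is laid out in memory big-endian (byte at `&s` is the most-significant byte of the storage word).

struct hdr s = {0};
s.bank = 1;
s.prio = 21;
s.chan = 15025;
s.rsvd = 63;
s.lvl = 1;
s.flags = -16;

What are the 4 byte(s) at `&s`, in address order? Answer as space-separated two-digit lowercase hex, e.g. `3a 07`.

d7 ab 1f f0

bank:1 = 1 → 0x1 << 31 → word 0x80000000
prio:5 = 21 → 0x15 << 26 → word 0xd4000000
chan:14 = 15025 → 0x3ab1 << 12 → word 0xd7ab1000
rsvd:6 = 63 → 0x3f << 6 → word 0xd7ab1fc0
lvl:1 = 1 → 0x1 << 5 → word 0xd7ab1fe0
flags:5 = -16 → 0x10 << 0 → word 0xd7ab1ff0
word = 0xd7ab1ff0 → big-endian bytes:
  [0]=0xd7  [1]=0xab  [2]=0x1f  [3]=0xf0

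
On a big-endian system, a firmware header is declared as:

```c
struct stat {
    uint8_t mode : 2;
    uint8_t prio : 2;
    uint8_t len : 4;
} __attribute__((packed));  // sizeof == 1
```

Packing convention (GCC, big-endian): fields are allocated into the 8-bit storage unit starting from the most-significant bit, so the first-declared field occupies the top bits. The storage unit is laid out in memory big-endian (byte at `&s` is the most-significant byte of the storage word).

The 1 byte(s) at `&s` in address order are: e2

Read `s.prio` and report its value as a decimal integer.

2

[0]=0xe2 (big-endian) → word 0xe2
mode [6+:2] = (word>>6) & 0x3 = 3
prio [4+:2] = (word>>4) & 0x3 = 2  ←
len [0+:4] = (word>>0) & 0xf = 2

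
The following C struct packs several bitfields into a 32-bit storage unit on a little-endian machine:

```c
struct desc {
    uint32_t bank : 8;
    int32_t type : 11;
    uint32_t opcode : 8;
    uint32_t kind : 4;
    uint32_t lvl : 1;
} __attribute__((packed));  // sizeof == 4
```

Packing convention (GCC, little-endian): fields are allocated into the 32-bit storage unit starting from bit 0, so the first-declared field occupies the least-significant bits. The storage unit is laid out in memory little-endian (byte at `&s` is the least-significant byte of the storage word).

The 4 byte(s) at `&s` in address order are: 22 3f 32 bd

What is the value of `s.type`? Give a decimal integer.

575

[0]=0x22 [1]=0x3f [2]=0x32 [3]=0xbd (little-endian) → word 0xbd323f22
bank:8 @ bit 0 → (0xbd323f22>>0)&0xff = 0x22
type:11 @ bit 8 → (0xbd323f22>>8)&0x7ff = 0x23f  ←
opcode:8 @ bit 19 → (0xbd323f22>>19)&0xff = 0xa6
kind:4 @ bit 27 → (0xbd323f22>>27)&0xf = 0x7
lvl:1 @ bit 31 → (0xbd323f22>>31)&0x1 = 0x1
type signed 11b, MSB=0: value = 575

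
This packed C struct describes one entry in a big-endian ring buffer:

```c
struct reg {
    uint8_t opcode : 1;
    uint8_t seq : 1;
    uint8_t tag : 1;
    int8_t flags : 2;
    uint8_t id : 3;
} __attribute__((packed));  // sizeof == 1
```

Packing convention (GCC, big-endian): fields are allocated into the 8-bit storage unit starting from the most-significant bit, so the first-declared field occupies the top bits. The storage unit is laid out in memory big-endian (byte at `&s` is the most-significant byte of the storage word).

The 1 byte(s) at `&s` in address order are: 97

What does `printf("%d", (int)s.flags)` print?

[0]=0x97 (big-endian) → word 0x97
opcode:1 @ bit 7 → (0x97>>7)&0x1 = 0x1
seq:1 @ bit 6 → (0x97>>6)&0x1 = 0x0
tag:1 @ bit 5 → (0x97>>5)&0x1 = 0x0
flags:2 @ bit 3 → (0x97>>3)&0x3 = 0x2  ←
id:3 @ bit 0 → (0x97>>0)&0x7 = 0x7
flags signed 2b, MSB=1: 2 - 4 = -2

-2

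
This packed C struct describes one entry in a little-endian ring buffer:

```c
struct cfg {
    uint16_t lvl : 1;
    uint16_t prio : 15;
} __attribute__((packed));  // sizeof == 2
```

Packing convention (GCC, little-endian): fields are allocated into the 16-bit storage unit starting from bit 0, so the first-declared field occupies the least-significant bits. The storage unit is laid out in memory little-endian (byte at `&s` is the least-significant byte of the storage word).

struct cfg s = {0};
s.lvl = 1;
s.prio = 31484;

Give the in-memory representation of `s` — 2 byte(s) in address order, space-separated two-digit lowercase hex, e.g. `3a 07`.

f9 f5

lvl:1 = 1 → 0x1 << 0 → word 0x0001
prio:15 = 31484 → 0x7afc << 1 → word 0xf5f9
word = 0xf5f9 → little-endian bytes:
  [0]=0xf9  [1]=0xf5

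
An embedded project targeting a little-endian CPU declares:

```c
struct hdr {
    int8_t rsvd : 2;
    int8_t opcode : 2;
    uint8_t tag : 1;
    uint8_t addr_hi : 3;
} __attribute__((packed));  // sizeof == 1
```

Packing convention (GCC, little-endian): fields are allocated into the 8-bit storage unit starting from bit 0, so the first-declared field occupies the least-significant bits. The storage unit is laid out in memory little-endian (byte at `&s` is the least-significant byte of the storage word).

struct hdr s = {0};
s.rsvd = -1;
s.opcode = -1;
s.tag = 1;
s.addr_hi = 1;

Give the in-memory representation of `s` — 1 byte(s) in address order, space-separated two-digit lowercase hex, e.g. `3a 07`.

[0+:2] rsvd=-1 & 0x3 = 0x3; word=0x03
[2+:2] opcode=-1 & 0x3 = 0x3; word=0x0f
[4+:1] tag=1 & 0x1 = 0x1; word=0x1f
[5+:3] addr_hi=1 & 0x7 = 0x1; word=0x3f
word = 0x3f → little-endian bytes:
  [0]=0x3f

3f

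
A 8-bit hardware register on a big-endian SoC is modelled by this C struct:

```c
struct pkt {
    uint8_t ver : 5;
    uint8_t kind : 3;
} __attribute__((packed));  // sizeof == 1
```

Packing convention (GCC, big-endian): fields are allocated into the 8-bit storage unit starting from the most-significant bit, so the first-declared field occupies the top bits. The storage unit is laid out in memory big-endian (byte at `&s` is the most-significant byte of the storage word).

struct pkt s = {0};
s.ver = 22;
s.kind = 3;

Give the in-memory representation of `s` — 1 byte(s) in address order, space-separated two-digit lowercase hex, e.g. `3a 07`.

ver:5 = 22 → 0x16 << 3 → word 0xb0
kind:3 = 3 → 0x3 << 0 → word 0xb3
word = 0xb3 → big-endian bytes:
  [0]=0xb3

b3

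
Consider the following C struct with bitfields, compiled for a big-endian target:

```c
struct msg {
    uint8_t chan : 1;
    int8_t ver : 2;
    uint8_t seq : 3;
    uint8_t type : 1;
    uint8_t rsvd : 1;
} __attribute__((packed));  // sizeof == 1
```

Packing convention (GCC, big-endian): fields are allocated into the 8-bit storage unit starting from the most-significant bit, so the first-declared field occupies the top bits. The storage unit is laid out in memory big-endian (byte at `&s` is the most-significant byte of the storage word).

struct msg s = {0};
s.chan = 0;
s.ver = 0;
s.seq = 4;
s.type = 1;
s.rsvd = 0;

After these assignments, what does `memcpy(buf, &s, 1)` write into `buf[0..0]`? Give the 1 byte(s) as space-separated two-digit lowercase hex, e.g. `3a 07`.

chan (1b) val=0 bits=0x0 at bit 7: 0x00
ver (2b) val=0 bits=0x0 at bit 5: 0x00
seq (3b) val=4 bits=0x4 at bit 2: 0x10
type (1b) val=1 bits=0x1 at bit 1: 0x12
rsvd (1b) val=0 bits=0x0 at bit 0: 0x12
word = 0x12 → big-endian bytes:
  [0]=0x12

12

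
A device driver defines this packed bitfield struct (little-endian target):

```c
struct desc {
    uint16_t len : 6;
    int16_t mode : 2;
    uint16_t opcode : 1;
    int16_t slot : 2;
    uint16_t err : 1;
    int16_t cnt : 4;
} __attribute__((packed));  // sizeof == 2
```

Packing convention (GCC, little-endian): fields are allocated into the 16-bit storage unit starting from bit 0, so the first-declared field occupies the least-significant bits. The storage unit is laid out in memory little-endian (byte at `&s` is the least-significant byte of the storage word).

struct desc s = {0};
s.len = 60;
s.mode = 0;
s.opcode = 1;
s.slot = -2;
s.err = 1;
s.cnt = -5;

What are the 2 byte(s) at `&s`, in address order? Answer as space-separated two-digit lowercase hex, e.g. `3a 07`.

[0+:6] len=60 & 0x3f = 0x3c; word=0x003c
[6+:2] mode=0 & 0x3 = 0x0; word=0x003c
[8+:1] opcode=1 & 0x1 = 0x1; word=0x013c
[9+:2] slot=-2 & 0x3 = 0x2; word=0x053c
[11+:1] err=1 & 0x1 = 0x1; word=0x0d3c
[12+:4] cnt=-5 & 0xf = 0xb; word=0xbd3c
word = 0xbd3c → little-endian bytes:
  [0]=0x3c  [1]=0xbd

3c bd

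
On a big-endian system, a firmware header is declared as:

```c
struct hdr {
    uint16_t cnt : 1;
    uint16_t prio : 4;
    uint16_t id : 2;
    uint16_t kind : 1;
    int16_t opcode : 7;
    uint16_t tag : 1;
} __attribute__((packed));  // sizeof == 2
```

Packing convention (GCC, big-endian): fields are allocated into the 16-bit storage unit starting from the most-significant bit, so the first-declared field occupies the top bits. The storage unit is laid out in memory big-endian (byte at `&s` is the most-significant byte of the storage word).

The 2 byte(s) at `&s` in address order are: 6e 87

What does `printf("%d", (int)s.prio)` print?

13

[0]=0x6e [1]=0x87 (big-endian) → word 0x6e87
cnt:1 @ bit 15 → (0x6e87>>15)&0x1 = 0x0
prio:4 @ bit 11 → (0x6e87>>11)&0xf = 0xd  ←
id:2 @ bit 9 → (0x6e87>>9)&0x3 = 0x3
kind:1 @ bit 8 → (0x6e87>>8)&0x1 = 0x0
opcode:7 @ bit 1 → (0x6e87>>1)&0x7f = 0x43
tag:1 @ bit 0 → (0x6e87>>0)&0x1 = 0x1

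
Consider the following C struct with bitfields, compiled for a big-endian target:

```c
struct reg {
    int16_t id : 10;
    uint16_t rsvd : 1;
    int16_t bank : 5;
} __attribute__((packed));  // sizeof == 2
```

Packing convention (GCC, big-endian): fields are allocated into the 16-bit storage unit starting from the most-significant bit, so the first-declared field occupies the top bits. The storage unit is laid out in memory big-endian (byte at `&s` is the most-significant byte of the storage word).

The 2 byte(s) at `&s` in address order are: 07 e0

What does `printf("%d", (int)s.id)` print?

31

[0]=0x07 [1]=0xe0 (big-endian) → word 0x07e0
id [6+:10] = (word>>6) & 0x3ff = 31  ←
rsvd [5+:1] = (word>>5) & 0x1 = 1
bank [0+:5] = (word>>0) & 0x1f = 0
id signed 10b, MSB=0: value = 31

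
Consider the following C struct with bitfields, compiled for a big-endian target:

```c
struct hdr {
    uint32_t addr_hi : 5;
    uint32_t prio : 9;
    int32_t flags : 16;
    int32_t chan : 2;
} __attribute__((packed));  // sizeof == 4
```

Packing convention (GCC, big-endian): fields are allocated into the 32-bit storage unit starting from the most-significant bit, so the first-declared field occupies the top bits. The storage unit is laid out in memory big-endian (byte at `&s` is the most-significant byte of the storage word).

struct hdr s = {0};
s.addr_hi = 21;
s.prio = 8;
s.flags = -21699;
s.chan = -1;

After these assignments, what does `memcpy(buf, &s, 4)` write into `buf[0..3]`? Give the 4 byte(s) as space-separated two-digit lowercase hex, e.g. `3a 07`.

addr_hi (5b) val=21 bits=0x15 at bit 27: 0xa8000000
prio (9b) val=8 bits=0x8 at bit 18: 0xa8200000
flags (16b) val=-21699 bits=0xab3d at bit 2: 0xa822acf4
chan (2b) val=-1 bits=0x3 at bit 0: 0xa822acf7
word = 0xa822acf7 → big-endian bytes:
  [0]=0xa8  [1]=0x22  [2]=0xac  [3]=0xf7

a8 22 ac f7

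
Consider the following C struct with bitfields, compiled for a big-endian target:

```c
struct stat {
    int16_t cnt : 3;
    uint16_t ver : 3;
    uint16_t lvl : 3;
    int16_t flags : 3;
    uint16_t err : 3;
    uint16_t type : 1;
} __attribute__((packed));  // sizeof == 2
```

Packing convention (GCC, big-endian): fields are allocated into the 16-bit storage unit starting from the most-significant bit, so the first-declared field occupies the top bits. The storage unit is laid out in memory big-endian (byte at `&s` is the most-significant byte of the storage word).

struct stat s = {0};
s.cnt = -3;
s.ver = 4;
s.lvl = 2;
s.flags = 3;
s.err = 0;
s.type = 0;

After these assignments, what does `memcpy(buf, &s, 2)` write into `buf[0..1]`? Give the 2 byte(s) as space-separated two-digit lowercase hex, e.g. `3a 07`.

cnt (3b) val=-3 bits=0x5 at bit 13: 0xa000
ver (3b) val=4 bits=0x4 at bit 10: 0xb000
lvl (3b) val=2 bits=0x2 at bit 7: 0xb100
flags (3b) val=3 bits=0x3 at bit 4: 0xb130
err (3b) val=0 bits=0x0 at bit 1: 0xb130
type (1b) val=0 bits=0x0 at bit 0: 0xb130
word = 0xb130 → big-endian bytes:
  [0]=0xb1  [1]=0x30

b1 30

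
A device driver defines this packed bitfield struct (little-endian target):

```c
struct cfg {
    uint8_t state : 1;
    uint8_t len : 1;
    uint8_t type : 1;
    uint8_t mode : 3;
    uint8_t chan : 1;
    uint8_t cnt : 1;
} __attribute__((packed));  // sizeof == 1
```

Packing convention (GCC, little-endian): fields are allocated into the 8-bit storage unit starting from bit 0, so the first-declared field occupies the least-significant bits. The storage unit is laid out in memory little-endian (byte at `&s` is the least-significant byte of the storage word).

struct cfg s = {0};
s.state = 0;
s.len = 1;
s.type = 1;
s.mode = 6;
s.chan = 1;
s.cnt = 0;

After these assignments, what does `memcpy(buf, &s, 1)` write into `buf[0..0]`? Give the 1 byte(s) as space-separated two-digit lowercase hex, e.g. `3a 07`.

76

state (1b) val=0 bits=0x0 at bit 0: 0x00
len (1b) val=1 bits=0x1 at bit 1: 0x02
type (1b) val=1 bits=0x1 at bit 2: 0x06
mode (3b) val=6 bits=0x6 at bit 3: 0x36
chan (1b) val=1 bits=0x1 at bit 6: 0x76
cnt (1b) val=0 bits=0x0 at bit 7: 0x76
word = 0x76 → little-endian bytes:
  [0]=0x76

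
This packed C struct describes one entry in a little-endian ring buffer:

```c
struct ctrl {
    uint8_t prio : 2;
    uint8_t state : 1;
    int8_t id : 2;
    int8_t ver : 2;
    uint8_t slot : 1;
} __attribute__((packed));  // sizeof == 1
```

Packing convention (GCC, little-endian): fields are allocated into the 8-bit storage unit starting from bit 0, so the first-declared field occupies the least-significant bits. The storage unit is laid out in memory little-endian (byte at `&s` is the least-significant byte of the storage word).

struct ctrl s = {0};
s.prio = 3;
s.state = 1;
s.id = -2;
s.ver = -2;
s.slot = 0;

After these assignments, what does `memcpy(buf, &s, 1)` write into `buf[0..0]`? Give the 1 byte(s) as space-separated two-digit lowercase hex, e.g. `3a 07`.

prio (2b) val=3 bits=0x3 at bit 0: 0x03
state (1b) val=1 bits=0x1 at bit 2: 0x07
id (2b) val=-2 bits=0x2 at bit 3: 0x17
ver (2b) val=-2 bits=0x2 at bit 5: 0x57
slot (1b) val=0 bits=0x0 at bit 7: 0x57
word = 0x57 → little-endian bytes:
  [0]=0x57

57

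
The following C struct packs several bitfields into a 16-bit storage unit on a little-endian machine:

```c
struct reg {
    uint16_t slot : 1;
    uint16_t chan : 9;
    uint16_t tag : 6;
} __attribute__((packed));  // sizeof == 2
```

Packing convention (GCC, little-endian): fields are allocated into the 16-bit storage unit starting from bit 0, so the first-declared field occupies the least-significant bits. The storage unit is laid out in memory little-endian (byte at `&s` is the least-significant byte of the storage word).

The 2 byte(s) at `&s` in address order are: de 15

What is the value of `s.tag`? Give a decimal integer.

5

[0]=0xde [1]=0x15 (little-endian) → word 0x15de
slot [0+:1] = (word>>0) & 0x1 = 0
chan [1+:9] = (word>>1) & 0x1ff = 239
tag [10+:6] = (word>>10) & 0x3f = 5  ←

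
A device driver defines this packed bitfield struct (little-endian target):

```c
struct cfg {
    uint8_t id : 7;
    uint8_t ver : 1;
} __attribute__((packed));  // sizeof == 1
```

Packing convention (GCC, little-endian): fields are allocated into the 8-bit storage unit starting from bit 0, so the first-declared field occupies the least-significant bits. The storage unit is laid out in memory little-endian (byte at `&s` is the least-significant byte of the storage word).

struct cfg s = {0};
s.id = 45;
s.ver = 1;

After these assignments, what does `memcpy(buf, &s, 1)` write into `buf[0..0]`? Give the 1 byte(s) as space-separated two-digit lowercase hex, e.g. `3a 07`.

id (7b) val=45 bits=0x2d at bit 0: 0x2d
ver (1b) val=1 bits=0x1 at bit 7: 0xad
word = 0xad → little-endian bytes:
  [0]=0xad

ad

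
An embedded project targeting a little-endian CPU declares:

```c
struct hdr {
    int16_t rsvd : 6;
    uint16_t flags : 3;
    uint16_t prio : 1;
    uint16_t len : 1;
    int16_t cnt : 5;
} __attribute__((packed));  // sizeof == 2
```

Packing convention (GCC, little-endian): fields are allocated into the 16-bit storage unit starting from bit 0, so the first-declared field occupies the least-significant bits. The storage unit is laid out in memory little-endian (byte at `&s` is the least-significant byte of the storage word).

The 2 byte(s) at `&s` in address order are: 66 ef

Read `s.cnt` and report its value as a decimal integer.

[0]=0x66 [1]=0xef (little-endian) → word 0xef66
rsvd:6 @ bit 0 → (0xef66>>0)&0x3f = 0x26
flags:3 @ bit 6 → (0xef66>>6)&0x7 = 0x5
prio:1 @ bit 9 → (0xef66>>9)&0x1 = 0x1
len:1 @ bit 10 → (0xef66>>10)&0x1 = 0x1
cnt:5 @ bit 11 → (0xef66>>11)&0x1f = 0x1d  ←
cnt signed 5b, MSB=1: 29 - 32 = -3

-3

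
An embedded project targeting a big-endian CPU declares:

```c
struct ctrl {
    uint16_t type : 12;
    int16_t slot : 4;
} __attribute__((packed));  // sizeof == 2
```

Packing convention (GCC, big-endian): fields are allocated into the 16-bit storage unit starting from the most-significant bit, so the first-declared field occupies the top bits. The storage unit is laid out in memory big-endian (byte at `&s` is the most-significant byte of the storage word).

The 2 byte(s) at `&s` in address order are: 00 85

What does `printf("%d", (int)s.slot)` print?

5

[0]=0x00 [1]=0x85 (big-endian) → word 0x0085
type [4+:12] = (word>>4) & 0xfff = 8
slot [0+:4] = (word>>0) & 0xf = 5  ←
slot signed 4b, MSB=0: value = 5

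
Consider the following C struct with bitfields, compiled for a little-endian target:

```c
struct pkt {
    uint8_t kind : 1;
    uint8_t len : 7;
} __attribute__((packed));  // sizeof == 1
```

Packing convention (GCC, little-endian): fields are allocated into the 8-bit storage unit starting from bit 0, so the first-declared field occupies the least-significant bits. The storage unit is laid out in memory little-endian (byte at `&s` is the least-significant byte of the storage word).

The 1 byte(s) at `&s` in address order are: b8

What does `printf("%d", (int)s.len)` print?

92

[0]=0xb8 (little-endian) → word 0xb8
kind:1 @ bit 0 → (0xb8>>0)&0x1 = 0x0
len:7 @ bit 1 → (0xb8>>1)&0x7f = 0x5c  ←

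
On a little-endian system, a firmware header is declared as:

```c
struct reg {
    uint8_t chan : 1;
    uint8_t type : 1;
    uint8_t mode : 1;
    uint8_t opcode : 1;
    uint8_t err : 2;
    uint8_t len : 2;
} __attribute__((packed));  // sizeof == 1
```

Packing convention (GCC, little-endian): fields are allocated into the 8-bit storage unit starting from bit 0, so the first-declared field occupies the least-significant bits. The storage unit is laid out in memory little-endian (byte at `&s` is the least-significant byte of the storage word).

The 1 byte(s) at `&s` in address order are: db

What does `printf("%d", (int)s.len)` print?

3

[0]=0xdb (little-endian) → word 0xdb
chan [0+:1] = (word>>0) & 0x1 = 1
type [1+:1] = (word>>1) & 0x1 = 1
mode [2+:1] = (word>>2) & 0x1 = 0
opcode [3+:1] = (word>>3) & 0x1 = 1
err [4+:2] = (word>>4) & 0x3 = 1
len [6+:2] = (word>>6) & 0x3 = 3  ←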